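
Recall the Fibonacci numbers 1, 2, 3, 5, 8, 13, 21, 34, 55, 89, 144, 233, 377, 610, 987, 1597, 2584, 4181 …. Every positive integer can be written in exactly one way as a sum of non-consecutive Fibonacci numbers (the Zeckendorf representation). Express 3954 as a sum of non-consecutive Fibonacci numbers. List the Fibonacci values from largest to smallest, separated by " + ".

2584 + 987 + 377 + 5 + 1

Greedy algorithm:
subtract 2584 from 3954: 1370 remains
subtract 987 from 1370: 383 remains
subtract 377 from 383: 6 remains
subtract 5 from 6: 1 remains
subtract 1 from 1: 0 remains
So 3954 = 2584 + 987 + 377 + 5 + 1, with no two terms consecutive in the sequence.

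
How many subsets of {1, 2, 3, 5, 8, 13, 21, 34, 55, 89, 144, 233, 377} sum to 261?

Starting from the Zeckendorf form and repeatedly splitting a term F_k into F_{k−1} + F_{k−2} (when neither is already used) reaches every representation.
261 = 233+21+5+2 = 233+13+8+5+2 = 144+89+21+5+2 = … (3 more), for 6 in all.

6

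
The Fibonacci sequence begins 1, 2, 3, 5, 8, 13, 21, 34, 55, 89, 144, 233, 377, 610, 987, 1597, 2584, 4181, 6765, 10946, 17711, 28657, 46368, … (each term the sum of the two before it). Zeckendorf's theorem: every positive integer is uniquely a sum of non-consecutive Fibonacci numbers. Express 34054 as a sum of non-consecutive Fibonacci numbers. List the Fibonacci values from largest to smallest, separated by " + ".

take 28657 (≤ 34054); 34054 − 28657 = 5397
take 4181 (≤ 5397); 5397 − 4181 = 1216
take 987 (≤ 1216); 1216 − 987 = 229
take 144 (≤ 229); 229 − 144 = 85
take 55 (≤ 85); 85 − 55 = 30
take 21 (≤ 30); 30 − 21 = 9
take 8 (≤ 9); 9 − 8 = 1
take 1 (≤ 1); 1 − 1 = 0
So 34054 = 28657 + 4181 + 987 + 144 + 55 + 21 + 8 + 1, with no two terms consecutive in the sequence.

28657 + 4181 + 987 + 144 + 55 + 21 + 8 + 1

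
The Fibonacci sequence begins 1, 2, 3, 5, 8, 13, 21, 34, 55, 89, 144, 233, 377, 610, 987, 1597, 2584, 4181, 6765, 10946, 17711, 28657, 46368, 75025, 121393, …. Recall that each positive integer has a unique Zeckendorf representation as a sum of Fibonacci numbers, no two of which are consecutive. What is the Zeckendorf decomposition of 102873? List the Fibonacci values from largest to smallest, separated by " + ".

Repeatedly subtract the largest Fibonacci number that fits:
102873: greatest Fibonacci not exceeding it is 75025, leaving 27848
27848: greatest Fibonacci not exceeding it is 17711, leaving 10137
10137: greatest Fibonacci not exceeding it is 6765, leaving 3372
3372: greatest Fibonacci not exceeding it is 2584, leaving 788
788: greatest Fibonacci not exceeding it is 610, leaving 178
178: greatest Fibonacci not exceeding it is 144, leaving 34
34: greatest Fibonacci not exceeding it is 34, leaving 0
So 102873 = 75025 + 17711 + 6765 + 2584 + 610 + 144 + 34, with no two terms consecutive in the sequence.

75025 + 17711 + 6765 + 2584 + 610 + 144 + 34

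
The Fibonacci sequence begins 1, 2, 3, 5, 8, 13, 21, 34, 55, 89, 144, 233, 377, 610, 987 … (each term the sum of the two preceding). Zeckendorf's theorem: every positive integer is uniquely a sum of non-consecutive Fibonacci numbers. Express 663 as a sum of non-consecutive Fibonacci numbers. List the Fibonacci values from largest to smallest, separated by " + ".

Repeatedly subtract the largest Fibonacci number that fits:
take 610 (≤ 663); 663 − 610 = 53
take 34 (≤ 53); 53 − 34 = 19
take 13 (≤ 19); 19 − 13 = 6
take 5 (≤ 6); 6 − 5 = 1
take 1 (≤ 1); 1 − 1 = 0
So 663 = 610 + 34 + 13 + 5 + 1, with no two terms consecutive in the sequence.

610 + 34 + 13 + 5 + 1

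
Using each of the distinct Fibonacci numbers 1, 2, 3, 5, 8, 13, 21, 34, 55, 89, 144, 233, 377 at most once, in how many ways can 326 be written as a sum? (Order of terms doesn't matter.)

Starting from the Zeckendorf form and repeatedly splitting a term F_k into F_{k−1} + F_{k−2} (when neither is already used) reaches every representation.
326 = 233+89+3+1 = 233+55+34+3+1 = 233+55+21+13+3+1 = … (4 more), for 7 in all.

7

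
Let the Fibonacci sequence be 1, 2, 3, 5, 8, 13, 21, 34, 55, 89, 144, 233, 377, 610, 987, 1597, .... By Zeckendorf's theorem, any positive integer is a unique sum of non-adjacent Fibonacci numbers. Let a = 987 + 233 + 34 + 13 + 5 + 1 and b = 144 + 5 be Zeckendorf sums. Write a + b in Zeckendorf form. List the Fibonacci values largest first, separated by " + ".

987 + 377 + 55 + 3

The two numbers are 1273 and 149, so their sum is 1422.
Greedily peel off the largest Fibonacci term at each step:
1422 − 987 = 435
435 − 377 = 58
58 − 55 = 3
3 − 3 = 0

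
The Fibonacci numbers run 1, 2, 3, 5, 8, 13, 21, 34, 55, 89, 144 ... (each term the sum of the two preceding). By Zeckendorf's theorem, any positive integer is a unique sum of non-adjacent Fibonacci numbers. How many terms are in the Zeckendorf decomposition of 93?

3

Repeatedly subtract the largest Fibonacci number that fits:
89 ≤ 93 < 144, so take 89; remainder 4
3 ≤ 4 < 5, so take 3; remainder 1
1 ≤ 1 < 2, so take 1; remainder 0
93 = 89 + 3 + 1, which has 3 terms.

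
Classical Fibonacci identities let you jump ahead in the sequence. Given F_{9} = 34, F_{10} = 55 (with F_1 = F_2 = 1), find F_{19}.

By the addition formula F_{m+n} = F_m F_{n+1} + F_{m−1} F_n with m=10, n=9: F_{19} = 55·55 + 34·34 = 3025 + 1156 = 4181.

4181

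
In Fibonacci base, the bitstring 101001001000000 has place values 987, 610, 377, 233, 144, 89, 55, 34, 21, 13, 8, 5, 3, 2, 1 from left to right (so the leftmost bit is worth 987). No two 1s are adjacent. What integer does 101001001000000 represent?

Summing the place values of the 1 bits: 987 + 377 + 89 + 21 = 1474.

1474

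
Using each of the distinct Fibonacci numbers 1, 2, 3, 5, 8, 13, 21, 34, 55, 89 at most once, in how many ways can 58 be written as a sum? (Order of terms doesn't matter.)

58 = 55+3 = 55+2+1 = 34+21+3 = … (4 more), for 7 in all.

7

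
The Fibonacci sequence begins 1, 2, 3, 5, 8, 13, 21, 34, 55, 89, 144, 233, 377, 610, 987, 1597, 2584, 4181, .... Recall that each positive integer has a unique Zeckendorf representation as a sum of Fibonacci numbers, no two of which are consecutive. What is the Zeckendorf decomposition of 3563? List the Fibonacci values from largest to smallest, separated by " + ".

Greedy algorithm:
subtract 2584 from 3563: 979 remains
subtract 610 from 979: 369 remains
subtract 233 from 369: 136 remains
subtract 89 from 136: 47 remains
subtract 34 from 47: 13 remains
subtract 13 from 13: 0 remains
So 3563 = 2584 + 610 + 233 + 89 + 34 + 13, with no two terms consecutive in the sequence.

2584 + 610 + 233 + 89 + 34 + 13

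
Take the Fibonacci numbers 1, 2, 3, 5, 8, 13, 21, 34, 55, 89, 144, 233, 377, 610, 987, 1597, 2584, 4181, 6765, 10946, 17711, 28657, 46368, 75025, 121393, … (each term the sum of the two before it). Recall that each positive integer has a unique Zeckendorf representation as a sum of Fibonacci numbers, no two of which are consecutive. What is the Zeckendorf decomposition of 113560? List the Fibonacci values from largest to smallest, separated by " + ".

75025 + 28657 + 6765 + 2584 + 377 + 144 + 8

Repeatedly subtract the largest Fibonacci number that fits:
take 75025 (≤ 113560); 113560 − 75025 = 38535
take 28657 (≤ 38535); 38535 − 28657 = 9878
take 6765 (≤ 9878); 9878 − 6765 = 3113
take 2584 (≤ 3113); 3113 − 2584 = 529
take 377 (≤ 529); 529 − 377 = 152
take 144 (≤ 152); 152 − 144 = 8
take 8 (≤ 8); 8 − 8 = 0
So 113560 = 75025 + 28657 + 6765 + 2584 + 377 + 144 + 8, with no two terms consecutive in the sequence.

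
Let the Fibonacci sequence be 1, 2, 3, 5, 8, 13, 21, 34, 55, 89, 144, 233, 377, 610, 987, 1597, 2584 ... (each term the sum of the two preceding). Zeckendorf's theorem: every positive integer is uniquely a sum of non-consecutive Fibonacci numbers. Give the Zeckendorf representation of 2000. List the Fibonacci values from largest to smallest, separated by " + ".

Repeatedly subtract the largest Fibonacci number that fits:
1597 ≤ 2000 < 2584, so take 1597; remainder 403
377 ≤ 403 < 610, so take 377; remainder 26
21 ≤ 26 < 34, so take 21; remainder 5
5 ≤ 5 < 8, so take 5; remainder 0
So 2000 = 1597 + 377 + 21 + 5, with no two terms consecutive in the sequence.

1597 + 377 + 21 + 5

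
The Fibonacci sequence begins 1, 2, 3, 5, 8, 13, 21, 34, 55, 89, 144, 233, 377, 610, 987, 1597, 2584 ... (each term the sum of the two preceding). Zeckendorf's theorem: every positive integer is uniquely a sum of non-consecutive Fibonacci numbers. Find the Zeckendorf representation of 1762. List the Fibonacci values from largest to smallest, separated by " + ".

1597 + 144 + 21

1762: greatest Fibonacci not exceeding it is 1597, leaving 165
165: greatest Fibonacci not exceeding it is 144, leaving 21
21: greatest Fibonacci not exceeding it is 21, leaving 0
So 1762 = 1597 + 144 + 21, with no two terms consecutive in the sequence.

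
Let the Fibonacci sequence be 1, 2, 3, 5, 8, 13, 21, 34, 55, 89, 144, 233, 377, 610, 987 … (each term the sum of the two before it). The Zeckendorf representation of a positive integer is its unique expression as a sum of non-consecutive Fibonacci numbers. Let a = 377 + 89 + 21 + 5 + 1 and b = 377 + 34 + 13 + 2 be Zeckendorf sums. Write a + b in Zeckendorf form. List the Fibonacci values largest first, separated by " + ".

The two numbers are 493 and 426, so their sum is 919.
take 610 (≤ 919); 919 − 610 = 309
take 233 (≤ 309); 309 − 233 = 76
take 55 (≤ 76); 76 − 55 = 21
take 21 (≤ 21); 21 − 21 = 0

610 + 233 + 55 + 21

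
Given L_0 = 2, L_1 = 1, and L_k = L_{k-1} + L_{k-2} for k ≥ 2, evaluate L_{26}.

271443

Iterating the recurrence up to L_{20} = 15127 and L_{19} = 9349:
L_{21} = L_{20} + L_{19} = 15127 + 9349 = 24476
L_{22} = L_{21} + L_{20} = 24476 + 15127 = 39603
L_{23} = L_{22} + L_{21} = 39603 + 24476 = 64079
L_{24} = L_{23} + L_{22} = 64079 + 39603 = 103682
L_{25} = L_{24} + L_{23} = 103682 + 64079 = 167761
L_{26} = L_{25} + L_{24} = 167761 + 103682 = 271443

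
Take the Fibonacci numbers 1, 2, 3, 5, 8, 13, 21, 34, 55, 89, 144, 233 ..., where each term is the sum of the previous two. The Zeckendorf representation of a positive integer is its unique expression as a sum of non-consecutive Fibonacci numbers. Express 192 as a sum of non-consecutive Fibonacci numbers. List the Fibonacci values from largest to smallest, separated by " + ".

144 + 34 + 13 + 1

Greedy algorithm:
take 144 (≤ 192); 192 − 144 = 48
take 34 (≤ 48); 48 − 34 = 14
take 13 (≤ 14); 14 − 13 = 1
take 1 (≤ 1); 1 − 1 = 0
So 192 = 144 + 34 + 13 + 1, with no two terms consecutive in the sequence.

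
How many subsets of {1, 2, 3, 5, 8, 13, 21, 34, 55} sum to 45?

6

45 = 34+8+3 = 34+8+2+1 = 21+13+8+3 = … (3 more), for 6 in all.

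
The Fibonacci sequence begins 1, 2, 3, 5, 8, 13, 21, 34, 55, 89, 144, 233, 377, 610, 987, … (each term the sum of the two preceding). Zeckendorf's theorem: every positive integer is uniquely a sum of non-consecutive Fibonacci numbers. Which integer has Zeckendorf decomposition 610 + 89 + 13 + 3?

610 + 89 + 13 + 3 = 715.

715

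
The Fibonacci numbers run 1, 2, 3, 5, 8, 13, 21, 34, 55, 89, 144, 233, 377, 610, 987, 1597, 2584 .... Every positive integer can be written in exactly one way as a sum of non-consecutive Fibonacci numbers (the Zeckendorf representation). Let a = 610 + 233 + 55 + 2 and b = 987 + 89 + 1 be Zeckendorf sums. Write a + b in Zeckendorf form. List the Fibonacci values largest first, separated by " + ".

The two numbers are 900 and 1077, so their sum is 1977.
1977: greatest Fibonacci not exceeding it is 1597, leaving 380
380: greatest Fibonacci not exceeding it is 377, leaving 3
3: greatest Fibonacci not exceeding it is 3, leaving 0

1597 + 377 + 3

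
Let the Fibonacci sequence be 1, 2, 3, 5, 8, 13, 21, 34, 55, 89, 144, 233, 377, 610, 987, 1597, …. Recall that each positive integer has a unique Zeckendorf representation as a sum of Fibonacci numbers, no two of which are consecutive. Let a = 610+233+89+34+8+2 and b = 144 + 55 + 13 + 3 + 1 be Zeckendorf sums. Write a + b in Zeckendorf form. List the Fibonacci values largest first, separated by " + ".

The two numbers are 976 and 216, so their sum is 1192.
Greedy algorithm:
1192: greatest Fibonacci not exceeding it is 987, leaving 205
205: greatest Fibonacci not exceeding it is 144, leaving 61
61: greatest Fibonacci not exceeding it is 55, leaving 6
6: greatest Fibonacci not exceeding it is 5, leaving 1
1: greatest Fibonacci not exceeding it is 1, leaving 0

987 + 144 + 55 + 5 + 1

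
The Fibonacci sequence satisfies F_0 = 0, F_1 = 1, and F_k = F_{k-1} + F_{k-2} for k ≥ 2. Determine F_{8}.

F_{2} = F_{1} + F_{0} = 1 + 0 = 1
F_{3} = F_{2} + F_{1} = 1 + 1 = 2
F_{4} = F_{3} + F_{2} = 2 + 1 = 3
F_{5} = F_{4} + F_{3} = 3 + 2 = 5
F_{6} = F_{5} + F_{4} = 5 + 3 = 8
F_{7} = F_{6} + F_{5} = 8 + 5 = 13
F_{8} = F_{7} + F_{6} = 13 + 8 = 21

21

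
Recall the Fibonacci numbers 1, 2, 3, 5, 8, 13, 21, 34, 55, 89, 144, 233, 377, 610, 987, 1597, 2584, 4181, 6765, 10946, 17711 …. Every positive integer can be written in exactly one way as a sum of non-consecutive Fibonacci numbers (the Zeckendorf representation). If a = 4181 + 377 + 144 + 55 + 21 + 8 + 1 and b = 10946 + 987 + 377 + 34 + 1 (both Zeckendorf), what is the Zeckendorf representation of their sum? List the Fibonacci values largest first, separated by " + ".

10946 + 4181 + 1597 + 377 + 21 + 8 + 2

The two numbers are 4787 and 12345, so their sum is 17132.
subtract 10946 from 17132: 6186 remains
subtract 4181 from 6186: 2005 remains
subtract 1597 from 2005: 408 remains
subtract 377 from 408: 31 remains
subtract 21 from 31: 10 remains
subtract 8 from 10: 2 remains
subtract 2 from 2: 0 remains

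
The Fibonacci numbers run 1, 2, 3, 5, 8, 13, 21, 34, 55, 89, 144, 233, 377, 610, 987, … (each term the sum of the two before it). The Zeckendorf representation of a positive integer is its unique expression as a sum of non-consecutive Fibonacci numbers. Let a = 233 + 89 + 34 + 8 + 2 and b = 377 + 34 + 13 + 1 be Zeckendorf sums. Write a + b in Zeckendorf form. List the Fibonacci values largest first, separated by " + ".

610 + 144 + 34 + 3

The two numbers are 366 and 425, so their sum is 791.
subtract 610 from 791: 181 remains
subtract 144 from 181: 37 remains
subtract 34 from 37: 3 remains
subtract 3 from 3: 0 remains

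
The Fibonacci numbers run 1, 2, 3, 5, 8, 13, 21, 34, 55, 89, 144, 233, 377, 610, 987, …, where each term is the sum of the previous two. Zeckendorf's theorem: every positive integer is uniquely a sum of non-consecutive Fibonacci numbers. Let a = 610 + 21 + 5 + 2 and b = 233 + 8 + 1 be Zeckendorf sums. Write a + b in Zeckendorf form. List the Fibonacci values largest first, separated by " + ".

The two numbers are 638 and 242, so their sum is 880.
largest Fibonacci ≤ 880 is 610; 880 − 610 = 270
largest Fibonacci ≤ 270 is 233; 270 − 233 = 37
largest Fibonacci ≤ 37 is 34; 37 − 34 = 3
largest Fibonacci ≤ 3 is 3; 3 − 3 = 0

610 + 233 + 34 + 3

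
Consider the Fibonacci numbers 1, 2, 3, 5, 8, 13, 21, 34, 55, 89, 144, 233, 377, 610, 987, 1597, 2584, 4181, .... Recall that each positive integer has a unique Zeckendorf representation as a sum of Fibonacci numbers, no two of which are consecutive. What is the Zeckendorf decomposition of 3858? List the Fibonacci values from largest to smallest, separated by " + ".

Greedy algorithm:
largest Fibonacci ≤ 3858 is 2584; 3858 − 2584 = 1274
largest Fibonacci ≤ 1274 is 987; 1274 − 987 = 287
largest Fibonacci ≤ 287 is 233; 287 − 233 = 54
largest Fibonacci ≤ 54 is 34; 54 − 34 = 20
largest Fibonacci ≤ 20 is 13; 20 − 13 = 7
largest Fibonacci ≤ 7 is 5; 7 − 5 = 2
largest Fibonacci ≤ 2 is 2; 2 − 2 = 0
So 3858 = 2584 + 987 + 233 + 34 + 13 + 5 + 2, with no two terms consecutive in the sequence.

2584 + 987 + 233 + 34 + 13 + 5 + 2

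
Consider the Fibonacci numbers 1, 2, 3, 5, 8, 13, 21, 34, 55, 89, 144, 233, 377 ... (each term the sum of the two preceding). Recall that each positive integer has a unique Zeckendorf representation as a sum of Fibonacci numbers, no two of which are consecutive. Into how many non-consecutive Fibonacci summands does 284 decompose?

5

Greedily peel off the largest Fibonacci term at each step:
largest Fibonacci ≤ 284 is 233; 284 − 233 = 51
largest Fibonacci ≤ 51 is 34; 51 − 34 = 17
largest Fibonacci ≤ 17 is 13; 17 − 13 = 4
largest Fibonacci ≤ 4 is 3; 4 − 3 = 1
largest Fibonacci ≤ 1 is 1; 1 − 1 = 0
284 = 233 + 34 + 13 + 3 + 1, which has 5 terms.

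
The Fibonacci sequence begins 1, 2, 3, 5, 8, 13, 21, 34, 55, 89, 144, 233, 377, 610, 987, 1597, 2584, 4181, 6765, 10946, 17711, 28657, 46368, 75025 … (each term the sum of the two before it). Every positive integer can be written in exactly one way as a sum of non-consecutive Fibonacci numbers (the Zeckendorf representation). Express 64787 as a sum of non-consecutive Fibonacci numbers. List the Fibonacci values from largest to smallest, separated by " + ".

46368 + 17711 + 610 + 89 + 8 + 1

subtract 46368 from 64787: 18419 remains
subtract 17711 from 18419: 708 remains
subtract 610 from 708: 98 remains
subtract 89 from 98: 9 remains
subtract 8 from 9: 1 remains
subtract 1 from 1: 0 remains
So 64787 = 46368 + 17711 + 610 + 89 + 8 + 1, with no two terms consecutive in the sequence.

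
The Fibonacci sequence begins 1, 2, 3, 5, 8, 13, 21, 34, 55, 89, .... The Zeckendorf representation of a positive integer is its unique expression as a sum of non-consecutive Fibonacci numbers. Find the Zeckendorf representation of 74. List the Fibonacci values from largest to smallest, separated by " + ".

74: greatest Fibonacci not exceeding it is 55, leaving 19
19: greatest Fibonacci not exceeding it is 13, leaving 6
6: greatest Fibonacci not exceeding it is 5, leaving 1
1: greatest Fibonacci not exceeding it is 1, leaving 0
So 74 = 55 + 13 + 5 + 1, with no two terms consecutive in the sequence.

55 + 13 + 5 + 1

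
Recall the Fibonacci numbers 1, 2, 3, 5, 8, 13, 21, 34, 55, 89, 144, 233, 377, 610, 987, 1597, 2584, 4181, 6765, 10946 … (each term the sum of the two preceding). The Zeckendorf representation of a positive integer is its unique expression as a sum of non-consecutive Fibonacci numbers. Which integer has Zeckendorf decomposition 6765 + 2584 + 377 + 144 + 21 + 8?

6765 + 2584 + 377 + 144 + 21 + 8 = 9899.

9899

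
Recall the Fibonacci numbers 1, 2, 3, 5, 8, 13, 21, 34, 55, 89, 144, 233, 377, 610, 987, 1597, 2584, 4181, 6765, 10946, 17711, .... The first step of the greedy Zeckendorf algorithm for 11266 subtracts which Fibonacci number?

10946

10946 ≤ 11266 < 17711, so the largest Fibonacci number not exceeding 11266 is 10946.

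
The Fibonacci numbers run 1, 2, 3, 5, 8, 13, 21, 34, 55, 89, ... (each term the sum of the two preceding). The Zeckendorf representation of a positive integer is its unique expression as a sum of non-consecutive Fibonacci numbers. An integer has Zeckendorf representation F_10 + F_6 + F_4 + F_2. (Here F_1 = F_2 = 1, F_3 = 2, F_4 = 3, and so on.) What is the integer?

67

F_10 + F_6 + F_4 + F_2 = 55 + 8 + 3 + 1 = 67.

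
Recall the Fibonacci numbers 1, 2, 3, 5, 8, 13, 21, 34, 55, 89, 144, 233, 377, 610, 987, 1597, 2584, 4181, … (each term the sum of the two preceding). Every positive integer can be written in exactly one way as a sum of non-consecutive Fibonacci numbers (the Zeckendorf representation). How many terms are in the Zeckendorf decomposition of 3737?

5

Repeatedly subtract the largest Fibonacci number that fits:
2584 ≤ 3737 < 4181, so take 2584; remainder 1153
987 ≤ 1153 < 1597, so take 987; remainder 166
144 ≤ 166 < 233, so take 144; remainder 22
21 ≤ 22 < 34, so take 21; remainder 1
1 ≤ 1 < 2, so take 1; remainder 0
3737 = 2584 + 987 + 144 + 21 + 1, which has 5 terms.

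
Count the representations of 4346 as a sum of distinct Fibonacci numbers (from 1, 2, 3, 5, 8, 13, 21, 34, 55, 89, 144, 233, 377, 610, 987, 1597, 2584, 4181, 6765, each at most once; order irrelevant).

4346 = 4181+144+21 = 4181+144+13+8 = 4181+89+55+21 = 2584+1597+144+21 = 4181+144+13+5+3 = … (39 more), for 44 in all.

44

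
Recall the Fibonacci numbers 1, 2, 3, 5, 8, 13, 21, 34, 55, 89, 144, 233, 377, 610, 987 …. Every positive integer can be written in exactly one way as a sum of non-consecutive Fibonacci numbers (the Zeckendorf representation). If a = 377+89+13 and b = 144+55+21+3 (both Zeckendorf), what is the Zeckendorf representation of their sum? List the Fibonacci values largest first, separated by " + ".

The two numbers are 479 and 223, so their sum is 702.
702: greatest Fibonacci not exceeding it is 610, leaving 92
92: greatest Fibonacci not exceeding it is 89, leaving 3
3: greatest Fibonacci not exceeding it is 3, leaving 0

610 + 89 + 3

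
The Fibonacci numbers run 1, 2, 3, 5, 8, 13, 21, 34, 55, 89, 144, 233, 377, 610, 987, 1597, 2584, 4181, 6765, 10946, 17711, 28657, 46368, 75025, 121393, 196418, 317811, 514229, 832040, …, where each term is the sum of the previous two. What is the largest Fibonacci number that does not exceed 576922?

514229 ≤ 576922 < 832040, so the largest Fibonacci number not exceeding 576922 is 514229.

514229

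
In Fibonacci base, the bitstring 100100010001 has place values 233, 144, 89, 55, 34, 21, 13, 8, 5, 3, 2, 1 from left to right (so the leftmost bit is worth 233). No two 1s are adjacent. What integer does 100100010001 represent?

Summing the place values of the 1 bits: 233 + 55 + 8 + 1 = 297.

297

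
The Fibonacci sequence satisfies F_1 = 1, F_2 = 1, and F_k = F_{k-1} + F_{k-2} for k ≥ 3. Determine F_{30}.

832040

Iterating the recurrence up to F_{26} = 121393 and F_{25} = 75025:
F_{27} = F_{26} + F_{25} = 121393 + 75025 = 196418
F_{28} = F_{27} + F_{26} = 196418 + 121393 = 317811
F_{29} = F_{28} + F_{27} = 317811 + 196418 = 514229
F_{30} = F_{29} + F_{28} = 514229 + 317811 = 832040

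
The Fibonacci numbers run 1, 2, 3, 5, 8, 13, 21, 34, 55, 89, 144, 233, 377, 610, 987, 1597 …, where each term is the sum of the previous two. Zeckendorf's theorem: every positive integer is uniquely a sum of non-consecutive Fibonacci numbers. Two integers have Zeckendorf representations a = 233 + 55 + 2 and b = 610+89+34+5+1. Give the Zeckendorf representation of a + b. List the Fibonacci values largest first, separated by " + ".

987 + 34 + 8

The two numbers are 290 and 739, so their sum is 1029.
987 ≤ 1029 < 1597, so take 987; remainder 42
34 ≤ 42 < 55, so take 34; remainder 8
8 ≤ 8 < 13, so take 8; remainder 0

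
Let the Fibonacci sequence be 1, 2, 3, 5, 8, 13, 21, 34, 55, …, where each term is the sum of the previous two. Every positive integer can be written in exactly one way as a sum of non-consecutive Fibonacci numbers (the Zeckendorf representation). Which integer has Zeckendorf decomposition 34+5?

34+5 = 39.

39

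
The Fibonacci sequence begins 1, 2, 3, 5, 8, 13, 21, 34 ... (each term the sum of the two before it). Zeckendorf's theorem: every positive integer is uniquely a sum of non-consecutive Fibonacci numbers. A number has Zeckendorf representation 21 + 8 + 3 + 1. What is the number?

33

21 + 8 + 3 + 1 = 33.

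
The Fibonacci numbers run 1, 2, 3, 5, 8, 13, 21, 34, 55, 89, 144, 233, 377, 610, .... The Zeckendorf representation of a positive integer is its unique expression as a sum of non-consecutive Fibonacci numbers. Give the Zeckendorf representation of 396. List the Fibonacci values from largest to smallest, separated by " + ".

377 + 13 + 5 + 1

Greedy algorithm:
largest Fibonacci ≤ 396 is 377; 396 − 377 = 19
largest Fibonacci ≤ 19 is 13; 19 − 13 = 6
largest Fibonacci ≤ 6 is 5; 6 − 5 = 1
largest Fibonacci ≤ 1 is 1; 1 − 1 = 0
So 396 = 377 + 13 + 5 + 1, with no two terms consecutive in the sequence.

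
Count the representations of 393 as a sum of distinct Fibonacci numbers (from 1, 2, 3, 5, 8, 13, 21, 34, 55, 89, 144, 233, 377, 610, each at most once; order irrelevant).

16

Each representation comes from the Zeckendorf form by replacing some F_k with F_{k−1} + F_{k−2} where possible.
393 = 377+13+3 = 377+13+2+1 = 377+8+5+3 = 233+144+13+3 = … (12 more), for 16 in all.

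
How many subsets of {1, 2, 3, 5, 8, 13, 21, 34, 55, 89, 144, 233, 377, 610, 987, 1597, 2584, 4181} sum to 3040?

49

Starting from the Zeckendorf form and repeatedly splitting a term F_k into F_{k−1} + F_{k−2} (when neither is already used) reaches every representation.
3040 = 2584+377+55+21+3 = 2584+377+55+21+2+1 = 2584+377+55+13+8+3 = 2584+233+144+55+21+3 = … (45 more), for 49 in all.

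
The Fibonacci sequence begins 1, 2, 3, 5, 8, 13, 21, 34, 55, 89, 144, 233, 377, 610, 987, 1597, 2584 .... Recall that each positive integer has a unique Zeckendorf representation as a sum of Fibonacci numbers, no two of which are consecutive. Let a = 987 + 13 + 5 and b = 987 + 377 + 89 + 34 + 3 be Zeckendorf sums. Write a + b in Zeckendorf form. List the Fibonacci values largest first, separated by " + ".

The two numbers are 1005 and 1490, so their sum is 2495.
subtract 1597 from 2495: 898 remains
subtract 610 from 898: 288 remains
subtract 233 from 288: 55 remains
subtract 55 from 55: 0 remains

1597 + 610 + 233 + 55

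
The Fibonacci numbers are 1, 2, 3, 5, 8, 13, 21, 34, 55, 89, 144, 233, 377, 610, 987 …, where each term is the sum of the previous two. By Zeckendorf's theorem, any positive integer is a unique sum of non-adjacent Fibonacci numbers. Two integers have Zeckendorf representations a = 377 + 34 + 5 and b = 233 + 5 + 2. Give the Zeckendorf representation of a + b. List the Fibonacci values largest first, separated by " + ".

The two numbers are 416 and 240, so their sum is 656.
656: greatest Fibonacci not exceeding it is 610, leaving 46
46: greatest Fibonacci not exceeding it is 34, leaving 12
12: greatest Fibonacci not exceeding it is 8, leaving 4
4: greatest Fibonacci not exceeding it is 3, leaving 1
1: greatest Fibonacci not exceeding it is 1, leaving 0

610 + 34 + 8 + 3 + 1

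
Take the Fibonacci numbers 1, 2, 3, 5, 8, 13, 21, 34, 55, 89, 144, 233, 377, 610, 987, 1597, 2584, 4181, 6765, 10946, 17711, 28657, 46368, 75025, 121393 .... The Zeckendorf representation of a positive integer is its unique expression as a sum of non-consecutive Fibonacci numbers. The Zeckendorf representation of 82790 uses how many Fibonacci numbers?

4

Repeatedly subtract the largest Fibonacci number that fits:
take 75025 (≤ 82790); 82790 − 75025 = 7765
take 6765 (≤ 7765); 7765 − 6765 = 1000
take 987 (≤ 1000); 1000 − 987 = 13
take 13 (≤ 13); 13 − 13 = 0
82790 = 75025 + 6765 + 987 + 13, which has 4 terms.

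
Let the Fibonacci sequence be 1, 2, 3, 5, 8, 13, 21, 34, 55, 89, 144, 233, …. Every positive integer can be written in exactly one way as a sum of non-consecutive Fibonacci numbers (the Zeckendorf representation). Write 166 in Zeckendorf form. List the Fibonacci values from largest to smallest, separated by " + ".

largest Fibonacci ≤ 166 is 144; 166 − 144 = 22
largest Fibonacci ≤ 22 is 21; 22 − 21 = 1
largest Fibonacci ≤ 1 is 1; 1 − 1 = 0
So 166 = 144 + 21 + 1, with no two terms consecutive in the sequence.

144 + 21 + 1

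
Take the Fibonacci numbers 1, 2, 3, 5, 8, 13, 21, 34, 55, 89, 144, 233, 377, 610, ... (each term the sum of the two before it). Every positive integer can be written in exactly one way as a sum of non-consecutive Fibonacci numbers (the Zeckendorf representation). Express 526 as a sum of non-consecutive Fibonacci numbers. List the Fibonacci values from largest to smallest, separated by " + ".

Repeatedly subtract the largest Fibonacci number that fits:
526 − 377 = 149
149 − 144 = 5
5 − 5 = 0
So 526 = 377 + 144 + 5, with no two terms consecutive in the sequence.

377 + 144 + 5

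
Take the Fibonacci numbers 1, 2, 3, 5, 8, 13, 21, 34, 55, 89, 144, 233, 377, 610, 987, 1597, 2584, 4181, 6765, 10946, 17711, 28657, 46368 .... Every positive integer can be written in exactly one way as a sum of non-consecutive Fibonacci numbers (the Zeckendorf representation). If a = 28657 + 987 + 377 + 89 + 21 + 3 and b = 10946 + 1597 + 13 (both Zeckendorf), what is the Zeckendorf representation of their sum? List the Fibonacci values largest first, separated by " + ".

The two numbers are 30134 and 12556, so their sum is 42690.
subtract 28657 from 42690: 14033 remains
subtract 10946 from 14033: 3087 remains
subtract 2584 from 3087: 503 remains
subtract 377 from 503: 126 remains
subtract 89 from 126: 37 remains
subtract 34 from 37: 3 remains
subtract 3 from 3: 0 remains

28657 + 10946 + 2584 + 377 + 89 + 34 + 3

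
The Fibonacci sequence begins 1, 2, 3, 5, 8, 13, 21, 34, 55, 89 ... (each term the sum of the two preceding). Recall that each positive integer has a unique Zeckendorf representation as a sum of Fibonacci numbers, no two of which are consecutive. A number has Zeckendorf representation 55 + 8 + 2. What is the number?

65

55 + 8 + 2 = 65.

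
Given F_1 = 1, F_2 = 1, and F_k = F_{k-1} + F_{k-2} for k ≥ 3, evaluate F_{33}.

3524578

Iterating the recurrence up to F_{29} = 514229 and F_{28} = 317811:
F_{30} = F_{29} + F_{28} = 514229 + 317811 = 832040
F_{31} = F_{30} + F_{29} = 832040 + 514229 = 1346269
F_{32} = F_{31} + F_{30} = 1346269 + 832040 = 2178309
F_{33} = F_{32} + F_{31} = 2178309 + 1346269 = 3524578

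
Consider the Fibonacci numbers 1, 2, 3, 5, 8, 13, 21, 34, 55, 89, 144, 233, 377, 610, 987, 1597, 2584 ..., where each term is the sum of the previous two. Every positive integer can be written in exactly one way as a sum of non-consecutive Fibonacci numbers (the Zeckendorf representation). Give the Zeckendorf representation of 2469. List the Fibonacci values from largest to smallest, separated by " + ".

1597 + 610 + 233 + 21 + 8

1597 ≤ 2469 < 2584, so take 1597; remainder 872
610 ≤ 872 < 987, so take 610; remainder 262
233 ≤ 262 < 377, so take 233; remainder 29
21 ≤ 29 < 34, so take 21; remainder 8
8 ≤ 8 < 13, so take 8; remainder 0
So 2469 = 1597 + 610 + 233 + 21 + 8, with no two terms consecutive in the sequence.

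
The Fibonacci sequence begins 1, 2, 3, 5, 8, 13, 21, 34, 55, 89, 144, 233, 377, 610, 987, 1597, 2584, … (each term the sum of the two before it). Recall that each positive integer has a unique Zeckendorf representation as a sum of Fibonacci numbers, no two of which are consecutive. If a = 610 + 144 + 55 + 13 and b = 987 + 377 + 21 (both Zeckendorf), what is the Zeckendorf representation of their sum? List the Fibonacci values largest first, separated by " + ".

The two numbers are 822 and 1385, so their sum is 2207.
Repeatedly subtract the largest Fibonacci number that fits:
take 1597 (≤ 2207); 2207 − 1597 = 610
take 610 (≤ 610); 610 − 610 = 0

1597 + 610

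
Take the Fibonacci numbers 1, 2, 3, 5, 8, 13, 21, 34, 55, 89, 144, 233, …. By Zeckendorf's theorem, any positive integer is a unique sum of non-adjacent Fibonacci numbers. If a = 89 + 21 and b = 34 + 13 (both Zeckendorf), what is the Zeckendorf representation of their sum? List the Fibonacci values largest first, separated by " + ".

The two numbers are 110 and 47, so their sum is 157.
take 144 (≤ 157); 157 − 144 = 13
take 13 (≤ 13); 13 − 13 = 0

144 + 13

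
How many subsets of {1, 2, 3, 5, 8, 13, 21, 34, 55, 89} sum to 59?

Starting from the Zeckendorf form and repeatedly splitting a term F_k into F_{k−1} + F_{k−2} (when neither is already used) reaches every representation.
59 = 55+3+1 = 34+21+3+1 = 34+13+8+3+1 — 3 representations.

3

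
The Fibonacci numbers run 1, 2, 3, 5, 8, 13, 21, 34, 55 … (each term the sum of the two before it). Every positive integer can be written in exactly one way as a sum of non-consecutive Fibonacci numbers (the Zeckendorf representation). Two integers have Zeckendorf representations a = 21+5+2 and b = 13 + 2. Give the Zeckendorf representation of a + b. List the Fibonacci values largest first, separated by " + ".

34 + 8 + 1

The two numbers are 28 and 15, so their sum is 43.
Repeatedly subtract the largest Fibonacci number that fits:
43: greatest Fibonacci not exceeding it is 34, leaving 9
9: greatest Fibonacci not exceeding it is 8, leaving 1
1: greatest Fibonacci not exceeding it is 1, leaving 0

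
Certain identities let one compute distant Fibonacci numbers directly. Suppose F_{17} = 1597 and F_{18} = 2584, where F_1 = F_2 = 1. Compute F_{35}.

9227465

By F_{2k+1} = F_k² + F_{k+1}²: F_{35} = 1597² + 2584² = 2550409 + 6677056 = 9227465.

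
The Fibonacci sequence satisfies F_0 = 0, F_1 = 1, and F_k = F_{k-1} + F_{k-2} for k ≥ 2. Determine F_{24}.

46368

Iterating the recurrence up to F_{18} = 2584 and F_{17} = 1597:
F_{19} = F_{18} + F_{17} = 2584 + 1597 = 4181
F_{20} = F_{19} + F_{18} = 4181 + 2584 = 6765
F_{21} = F_{20} + F_{19} = 6765 + 4181 = 10946
F_{22} = F_{21} + F_{20} = 10946 + 6765 = 17711
F_{23} = F_{22} + F_{21} = 17711 + 10946 = 28657
F_{24} = F_{23} + F_{22} = 28657 + 17711 = 46368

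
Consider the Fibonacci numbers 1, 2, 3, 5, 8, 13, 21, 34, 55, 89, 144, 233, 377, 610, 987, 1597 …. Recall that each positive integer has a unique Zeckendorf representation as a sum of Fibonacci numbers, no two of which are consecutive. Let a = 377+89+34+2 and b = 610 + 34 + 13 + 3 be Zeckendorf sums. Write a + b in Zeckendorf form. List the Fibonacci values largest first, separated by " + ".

987 + 144 + 21 + 8 + 2

The two numbers are 502 and 660, so their sum is 1162.
1162: greatest Fibonacci not exceeding it is 987, leaving 175
175: greatest Fibonacci not exceeding it is 144, leaving 31
31: greatest Fibonacci not exceeding it is 21, leaving 10
10: greatest Fibonacci not exceeding it is 8, leaving 2
2: greatest Fibonacci not exceeding it is 2, leaving 0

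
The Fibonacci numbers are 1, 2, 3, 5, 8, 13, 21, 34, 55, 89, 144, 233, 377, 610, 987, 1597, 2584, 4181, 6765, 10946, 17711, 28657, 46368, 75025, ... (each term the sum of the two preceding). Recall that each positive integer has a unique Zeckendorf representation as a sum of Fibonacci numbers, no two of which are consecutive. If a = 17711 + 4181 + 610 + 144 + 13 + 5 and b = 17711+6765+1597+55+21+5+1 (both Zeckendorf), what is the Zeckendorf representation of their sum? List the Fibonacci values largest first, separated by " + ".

The two numbers are 22664 and 26155, so their sum is 48819.
subtract 46368 from 48819: 2451 remains
subtract 1597 from 2451: 854 remains
subtract 610 from 854: 244 remains
subtract 233 from 244: 11 remains
subtract 8 from 11: 3 remains
subtract 3 from 3: 0 remains

46368 + 1597 + 610 + 233 + 8 + 3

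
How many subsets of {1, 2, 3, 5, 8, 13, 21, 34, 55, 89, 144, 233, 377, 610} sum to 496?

12

496 = 377+89+21+8+1 = 377+89+21+5+3+1 = 377+55+34+21+8+1 = … (9 more), for 12 in all.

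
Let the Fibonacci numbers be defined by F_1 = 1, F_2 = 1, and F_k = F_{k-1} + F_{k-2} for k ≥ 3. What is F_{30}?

Iterating the recurrence up to F_{22} = 17711 and F_{21} = 10946:
F_{23} = F_{22} + F_{21} = 17711 + 10946 = 28657
F_{24} = F_{23} + F_{22} = 28657 + 17711 = 46368
F_{25} = F_{24} + F_{23} = 46368 + 28657 = 75025
F_{26} = F_{25} + F_{24} = 75025 + 46368 = 121393
F_{27} = F_{26} + F_{25} = 121393 + 75025 = 196418
F_{28} = F_{27} + F_{26} = 196418 + 121393 = 317811
F_{29} = F_{28} + F_{27} = 317811 + 196418 = 514229
F_{30} = F_{29} + F_{28} = 514229 + 317811 = 832040

832040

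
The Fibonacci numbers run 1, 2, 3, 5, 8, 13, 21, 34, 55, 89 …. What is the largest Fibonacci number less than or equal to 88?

55

55 ≤ 88 < 89, so the largest Fibonacci number not exceeding 88 is 55.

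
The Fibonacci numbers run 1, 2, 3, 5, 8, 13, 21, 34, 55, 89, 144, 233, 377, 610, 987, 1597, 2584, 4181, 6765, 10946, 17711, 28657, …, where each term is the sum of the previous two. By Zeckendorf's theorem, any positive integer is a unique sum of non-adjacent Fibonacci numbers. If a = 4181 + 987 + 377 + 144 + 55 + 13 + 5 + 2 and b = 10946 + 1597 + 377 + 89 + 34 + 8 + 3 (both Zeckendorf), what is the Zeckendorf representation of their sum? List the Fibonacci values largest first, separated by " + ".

17711 + 987 + 89 + 21 + 8 + 2

The two numbers are 5764 and 13054, so their sum is 18818.
18818 − 17711 = 1107
1107 − 987 = 120
120 − 89 = 31
31 − 21 = 10
10 − 8 = 2
2 − 2 = 0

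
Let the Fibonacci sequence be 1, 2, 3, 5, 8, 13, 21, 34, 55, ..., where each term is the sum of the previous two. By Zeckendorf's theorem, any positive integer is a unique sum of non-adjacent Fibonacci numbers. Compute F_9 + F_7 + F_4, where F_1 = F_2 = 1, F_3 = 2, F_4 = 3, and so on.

F_9 + F_7 + F_4 = 34 + 13 + 3 = 50.

50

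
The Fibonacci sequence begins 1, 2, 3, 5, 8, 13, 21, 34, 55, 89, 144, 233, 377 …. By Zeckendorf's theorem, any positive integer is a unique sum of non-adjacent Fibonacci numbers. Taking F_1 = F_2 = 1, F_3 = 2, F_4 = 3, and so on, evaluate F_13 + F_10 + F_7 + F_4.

304

F_13 + F_10 + F_7 + F_4 = 233 + 55 + 13 + 3 = 304.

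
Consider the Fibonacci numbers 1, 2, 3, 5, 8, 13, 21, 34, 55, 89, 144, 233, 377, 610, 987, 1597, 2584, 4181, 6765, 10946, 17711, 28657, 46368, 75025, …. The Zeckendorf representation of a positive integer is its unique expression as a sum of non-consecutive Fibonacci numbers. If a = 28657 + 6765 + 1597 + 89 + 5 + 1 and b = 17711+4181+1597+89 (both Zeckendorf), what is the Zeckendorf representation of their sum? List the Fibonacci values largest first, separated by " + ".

The two numbers are 37114 and 23578, so their sum is 60692.
Greedy algorithm:
subtract 46368 from 60692: 14324 remains
subtract 10946 from 14324: 3378 remains
subtract 2584 from 3378: 794 remains
subtract 610 from 794: 184 remains
subtract 144 from 184: 40 remains
subtract 34 from 40: 6 remains
subtract 5 from 6: 1 remains
subtract 1 from 1: 0 remains

46368 + 10946 + 2584 + 610 + 144 + 34 + 5 + 1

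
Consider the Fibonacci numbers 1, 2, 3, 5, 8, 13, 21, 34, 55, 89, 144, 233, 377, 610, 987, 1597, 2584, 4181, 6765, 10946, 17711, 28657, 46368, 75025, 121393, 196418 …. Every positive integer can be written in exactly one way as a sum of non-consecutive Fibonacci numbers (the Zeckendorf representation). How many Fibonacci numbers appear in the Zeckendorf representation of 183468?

9

Greedily peel off the largest Fibonacci term at each step:
largest Fibonacci ≤ 183468 is 121393; 183468 − 121393 = 62075
largest Fibonacci ≤ 62075 is 46368; 62075 − 46368 = 15707
largest Fibonacci ≤ 15707 is 10946; 15707 − 10946 = 4761
largest Fibonacci ≤ 4761 is 4181; 4761 − 4181 = 580
largest Fibonacci ≤ 580 is 377; 580 − 377 = 203
largest Fibonacci ≤ 203 is 144; 203 − 144 = 59
largest Fibonacci ≤ 59 is 55; 59 − 55 = 4
largest Fibonacci ≤ 4 is 3; 4 − 3 = 1
largest Fibonacci ≤ 1 is 1; 1 − 1 = 0
183468 = 121393 + 46368 + 10946 + 4181 + 377 + 144 + 55 + 3 + 1, which has 9 terms.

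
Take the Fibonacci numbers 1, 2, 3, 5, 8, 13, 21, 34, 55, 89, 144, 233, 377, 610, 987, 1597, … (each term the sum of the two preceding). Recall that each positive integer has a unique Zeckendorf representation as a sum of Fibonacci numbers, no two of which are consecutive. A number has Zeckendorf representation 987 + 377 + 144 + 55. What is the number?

1563

987 + 377 + 144 + 55 = 1563.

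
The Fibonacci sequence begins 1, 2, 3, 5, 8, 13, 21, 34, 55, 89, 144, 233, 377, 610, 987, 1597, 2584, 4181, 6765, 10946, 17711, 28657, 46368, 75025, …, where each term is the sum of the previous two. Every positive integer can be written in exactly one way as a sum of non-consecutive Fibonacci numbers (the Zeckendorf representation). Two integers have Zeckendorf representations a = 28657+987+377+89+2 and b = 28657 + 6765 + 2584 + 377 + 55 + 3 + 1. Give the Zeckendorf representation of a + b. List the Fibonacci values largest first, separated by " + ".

The two numbers are 30112 and 38442, so their sum is 68554.
46368 ≤ 68554 < 75025, so take 46368; remainder 22186
17711 ≤ 22186 < 28657, so take 17711; remainder 4475
4181 ≤ 4475 < 6765, so take 4181; remainder 294
233 ≤ 294 < 377, so take 233; remainder 61
55 ≤ 61 < 89, so take 55; remainder 6
5 ≤ 6 < 8, so take 5; remainder 1
1 ≤ 1 < 2, so take 1; remainder 0

46368 + 17711 + 4181 + 233 + 55 + 5 + 1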